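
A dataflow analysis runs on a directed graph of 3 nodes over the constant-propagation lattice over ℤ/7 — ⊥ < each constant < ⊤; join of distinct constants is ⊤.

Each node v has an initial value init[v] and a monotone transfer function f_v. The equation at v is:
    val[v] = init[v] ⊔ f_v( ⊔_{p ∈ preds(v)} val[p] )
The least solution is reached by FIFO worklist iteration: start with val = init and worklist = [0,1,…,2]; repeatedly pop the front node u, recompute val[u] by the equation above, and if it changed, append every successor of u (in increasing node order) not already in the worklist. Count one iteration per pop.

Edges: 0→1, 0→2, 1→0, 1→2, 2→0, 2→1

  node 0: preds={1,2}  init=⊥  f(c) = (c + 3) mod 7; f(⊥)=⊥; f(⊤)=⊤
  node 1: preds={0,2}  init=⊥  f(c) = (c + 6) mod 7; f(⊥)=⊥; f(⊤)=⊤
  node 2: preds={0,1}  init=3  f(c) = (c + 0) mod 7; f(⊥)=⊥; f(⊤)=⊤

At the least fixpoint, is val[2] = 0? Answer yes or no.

no

Iteration log — 6 steps:
  step 1. node 0  ⊔preds=3  new=6  old=⊥  +wl: 
  step 2. node 1  ⊔preds=⊤  new=⊤  old=⊥  +wl: 0
  step 3. node 2  ⊔preds=⊤  new=⊤  old=3  +wl: 1
  step 4. node 0  ⊔preds=⊤  new=⊤  old=6  +wl: 2
  step 5. node 1  ⊔preds=⊤  new=⊤  stable
  step 6. node 2  ⊔preds=⊤  new=⊤  stable

Least fixpoint reached:
  node 0: ⊤
  node 1: ⊤
  node 2: ⊤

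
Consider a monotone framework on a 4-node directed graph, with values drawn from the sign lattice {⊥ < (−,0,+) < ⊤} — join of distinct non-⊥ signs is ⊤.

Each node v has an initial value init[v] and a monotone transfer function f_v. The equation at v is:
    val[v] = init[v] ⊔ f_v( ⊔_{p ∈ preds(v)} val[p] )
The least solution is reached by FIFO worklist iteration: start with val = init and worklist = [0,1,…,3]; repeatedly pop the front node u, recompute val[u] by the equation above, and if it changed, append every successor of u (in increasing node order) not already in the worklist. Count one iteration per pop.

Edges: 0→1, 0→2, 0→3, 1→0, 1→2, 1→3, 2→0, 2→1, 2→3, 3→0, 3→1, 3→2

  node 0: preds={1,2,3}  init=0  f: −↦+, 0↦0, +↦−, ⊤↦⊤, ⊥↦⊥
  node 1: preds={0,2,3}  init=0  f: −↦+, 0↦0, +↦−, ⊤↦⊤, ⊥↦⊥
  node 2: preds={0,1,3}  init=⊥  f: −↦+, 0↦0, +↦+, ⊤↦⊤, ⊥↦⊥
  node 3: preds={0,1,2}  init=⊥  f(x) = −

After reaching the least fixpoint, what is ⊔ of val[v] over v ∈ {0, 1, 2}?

Worklist (10 pops):
  #1 pop 0: in=0 → 0 (no change)
  #2 pop 1: in=0 → 0 (no change)
  #3 pop 2: in=0 → 0 (was ⊥); enqueue [0,1]
  #4 pop 3: in=0 → − (was ⊥); enqueue [2]
  #5 pop 0: in=⊤ → ⊤ (was 0); enqueue [3]
  #6 pop 1: in=⊤ → ⊤ (was 0); enqueue [0]
  #7 pop 2: in=⊤ → ⊤ (was 0); enqueue [1]
  #8 pop 3: in=⊤ → − (no change)
  #9 pop 0: in=⊤ → ⊤ (no change)
  #10 pop 1: in=⊤ → ⊤ (no change)

Fixpoint:
  val[0] = ⊤
  val[1] = ⊤
  val[2] = ⊤
  val[3] = −

⊤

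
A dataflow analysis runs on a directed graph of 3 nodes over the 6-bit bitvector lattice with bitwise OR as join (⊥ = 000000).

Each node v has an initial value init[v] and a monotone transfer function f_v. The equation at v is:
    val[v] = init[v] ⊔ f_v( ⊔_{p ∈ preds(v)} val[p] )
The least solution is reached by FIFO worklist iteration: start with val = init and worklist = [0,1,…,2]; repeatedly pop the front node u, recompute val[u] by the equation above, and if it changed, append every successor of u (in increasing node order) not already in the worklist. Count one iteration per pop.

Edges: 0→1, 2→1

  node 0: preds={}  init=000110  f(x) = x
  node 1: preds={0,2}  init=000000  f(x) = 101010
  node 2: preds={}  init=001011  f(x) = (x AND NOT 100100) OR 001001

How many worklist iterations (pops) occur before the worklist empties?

3

Worklist (3 pops):
  #1 pop 0: in=000000 → 000110 (no change)
  #2 pop 1: in=001111 → 101010 (was 000000); enqueue []
  #3 pop 2: in=000000 → 001011 (no change)

Fixpoint:
  val[0] = 000110
  val[1] = 101010
  val[2] = 001011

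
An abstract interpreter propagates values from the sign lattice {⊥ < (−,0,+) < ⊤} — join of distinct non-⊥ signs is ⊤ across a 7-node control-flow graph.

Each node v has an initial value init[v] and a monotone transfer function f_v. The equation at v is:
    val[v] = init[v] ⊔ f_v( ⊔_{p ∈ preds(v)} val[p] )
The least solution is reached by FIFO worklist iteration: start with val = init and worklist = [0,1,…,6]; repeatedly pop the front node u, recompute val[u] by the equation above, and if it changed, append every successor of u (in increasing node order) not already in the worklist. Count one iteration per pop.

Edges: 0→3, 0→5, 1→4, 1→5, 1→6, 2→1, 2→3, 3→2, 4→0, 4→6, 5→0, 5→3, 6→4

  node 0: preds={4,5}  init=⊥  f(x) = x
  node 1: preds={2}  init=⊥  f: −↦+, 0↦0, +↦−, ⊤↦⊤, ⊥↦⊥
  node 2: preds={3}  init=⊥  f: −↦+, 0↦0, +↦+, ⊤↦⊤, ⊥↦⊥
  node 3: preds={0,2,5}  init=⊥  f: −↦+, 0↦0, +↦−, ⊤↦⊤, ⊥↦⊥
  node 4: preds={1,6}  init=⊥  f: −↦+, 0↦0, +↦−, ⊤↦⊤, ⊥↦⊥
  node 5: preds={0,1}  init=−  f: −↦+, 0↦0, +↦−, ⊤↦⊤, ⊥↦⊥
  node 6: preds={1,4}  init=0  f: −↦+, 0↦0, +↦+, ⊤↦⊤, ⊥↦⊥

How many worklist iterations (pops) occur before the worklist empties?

21

Worklist (21 pops):
  #1 pop 0: in=− → − (was ⊥); enqueue []
  #2 pop 1: in=⊥ → ⊥ (no change)
  #3 pop 2: in=⊥ → ⊥ (no change)
  #4 pop 3: in=− → + (was ⊥); enqueue [2]
  #5 pop 4: in=0 → 0 (was ⊥); enqueue [0]
  #6 pop 5: in=− → ⊤ (was −); enqueue [3]
  #7 pop 6: in=0 → 0 (no change)
  #8 pop 2: in=+ → + (was ⊥); enqueue [1]
  #9 pop 0: in=⊤ → ⊤ (was −); enqueue [5]
  #10 pop 3: in=⊤ → ⊤ (was +); enqueue [2]
  #11 pop 1: in=+ → − (was ⊥); enqueue [4,6]
  #12 pop 5: in=⊤ → ⊤ (no change)
  #13 pop 2: in=⊤ → ⊤ (was +); enqueue [1,3]
  #14 pop 4: in=⊤ → ⊤ (was 0); enqueue [0]
  #15 pop 6: in=⊤ → ⊤ (was 0); enqueue [4]
  #16 pop 1: in=⊤ → ⊤ (was −); enqueue [5,6]
  #17 pop 3: in=⊤ → ⊤ (no change)
  #18 pop 0: in=⊤ → ⊤ (no change)
  #19 pop 4: in=⊤ → ⊤ (no change)
  #20 pop 5: in=⊤ → ⊤ (no change)
  #21 pop 6: in=⊤ → ⊤ (no change)

Fixpoint:
  val[0] = ⊤
  val[1] = ⊤
  val[2] = ⊤
  val[3] = ⊤
  val[4] = ⊤
  val[5] = ⊤
  val[6] = ⊤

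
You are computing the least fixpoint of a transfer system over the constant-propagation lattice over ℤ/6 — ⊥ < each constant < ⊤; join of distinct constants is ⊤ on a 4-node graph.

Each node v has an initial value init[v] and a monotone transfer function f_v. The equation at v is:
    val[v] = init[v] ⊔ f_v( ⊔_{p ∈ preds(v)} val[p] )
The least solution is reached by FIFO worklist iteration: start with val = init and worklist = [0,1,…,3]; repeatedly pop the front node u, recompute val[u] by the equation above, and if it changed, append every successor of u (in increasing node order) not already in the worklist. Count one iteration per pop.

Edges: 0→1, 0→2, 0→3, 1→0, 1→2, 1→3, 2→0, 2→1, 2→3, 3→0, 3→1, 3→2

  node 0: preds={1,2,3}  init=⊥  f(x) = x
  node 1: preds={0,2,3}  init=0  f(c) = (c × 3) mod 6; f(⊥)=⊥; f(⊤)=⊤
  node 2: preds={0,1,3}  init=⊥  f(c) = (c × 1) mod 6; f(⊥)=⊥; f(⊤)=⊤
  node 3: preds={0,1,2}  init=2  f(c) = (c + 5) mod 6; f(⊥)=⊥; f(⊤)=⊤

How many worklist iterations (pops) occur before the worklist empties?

7

Iteration log — 7 steps:
  step 1. node 0  ⊔preds=⊤  new=⊤  old=⊥  +wl: 
  step 2. node 1  ⊔preds=⊤  new=⊤  old=0  +wl: 0
  step 3. node 2  ⊔preds=⊤  new=⊤  old=⊥  +wl: 1
  step 4. node 3  ⊔preds=⊤  new=⊤  old=2  +wl: 2
  step 5. node 0  ⊔preds=⊤  new=⊤  stable
  step 6. node 1  ⊔preds=⊤  new=⊤  stable
  step 7. node 2  ⊔preds=⊤  new=⊤  stable

Least fixpoint reached:
  node 0: ⊤
  node 1: ⊤
  node 2: ⊤
  node 3: ⊤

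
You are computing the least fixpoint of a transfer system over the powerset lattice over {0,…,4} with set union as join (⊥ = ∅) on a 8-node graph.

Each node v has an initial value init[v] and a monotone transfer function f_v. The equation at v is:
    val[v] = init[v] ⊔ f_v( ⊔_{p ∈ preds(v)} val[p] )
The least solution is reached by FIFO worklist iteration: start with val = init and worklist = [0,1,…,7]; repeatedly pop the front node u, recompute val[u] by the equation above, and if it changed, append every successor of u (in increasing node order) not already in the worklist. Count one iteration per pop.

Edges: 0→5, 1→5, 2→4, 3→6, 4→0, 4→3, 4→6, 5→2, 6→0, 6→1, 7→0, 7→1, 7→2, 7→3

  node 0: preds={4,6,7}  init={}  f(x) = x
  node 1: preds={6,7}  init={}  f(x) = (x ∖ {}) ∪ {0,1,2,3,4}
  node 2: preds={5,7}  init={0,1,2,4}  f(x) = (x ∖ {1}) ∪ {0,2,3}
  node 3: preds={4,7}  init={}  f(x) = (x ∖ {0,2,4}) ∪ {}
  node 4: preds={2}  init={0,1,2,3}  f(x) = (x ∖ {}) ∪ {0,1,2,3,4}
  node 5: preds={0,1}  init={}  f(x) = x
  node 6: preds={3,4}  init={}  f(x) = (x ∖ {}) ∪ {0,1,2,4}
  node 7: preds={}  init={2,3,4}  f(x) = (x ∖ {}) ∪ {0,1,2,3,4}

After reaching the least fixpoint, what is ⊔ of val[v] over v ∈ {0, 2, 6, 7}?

{0,1,2,3,4}

Trace (12 dequeues):
  [1] u=0 | in {0,1,2,3,4} | out {0,1,2,3,4} | prev {} | push {}
  [2] u=1 | in {2,3,4} | out {0,1,2,3,4} | prev {} | push {}
  [3] u=2 | in {2,3,4} | out {0,1,2,3,4} | prev {0,1,2,4} | push {}
  [4] u=3 | in {0,1,2,3,4} | out {1,3} | prev {} | push {}
  [5] u=4 | in {0,1,2,3,4} | out {0,1,2,3,4} | prev {0,1,2,3} | push {0,3}
  [6] u=5 | in {0,1,2,3,4} | out {0,1,2,3,4} | prev {} | push {2}
  [7] u=6 | in {0,1,2,3,4} | out {0,1,2,3,4} | prev {} | push {1}
  [8] u=7 | in {} | out {0,1,2,3,4} | prev {2,3,4} | push {}
  [9] u=0 | in {0,1,2,3,4} | out {0,1,2,3,4} | ==
  [10] u=3 | in {0,1,2,3,4} | out {1,3} | ==
  [11] u=2 | in {0,1,2,3,4} | out {0,1,2,3,4} | ==
  [12] u=1 | in {0,1,2,3,4} | out {0,1,2,3,4} | ==

Converged values:
  [0] {0,1,2,3,4}
  [1] {0,1,2,3,4}
  [2] {0,1,2,3,4}
  [3] {1,3}
  [4] {0,1,2,3,4}
  [5] {0,1,2,3,4}
  [6] {0,1,2,3,4}
  [7] {0,1,2,3,4}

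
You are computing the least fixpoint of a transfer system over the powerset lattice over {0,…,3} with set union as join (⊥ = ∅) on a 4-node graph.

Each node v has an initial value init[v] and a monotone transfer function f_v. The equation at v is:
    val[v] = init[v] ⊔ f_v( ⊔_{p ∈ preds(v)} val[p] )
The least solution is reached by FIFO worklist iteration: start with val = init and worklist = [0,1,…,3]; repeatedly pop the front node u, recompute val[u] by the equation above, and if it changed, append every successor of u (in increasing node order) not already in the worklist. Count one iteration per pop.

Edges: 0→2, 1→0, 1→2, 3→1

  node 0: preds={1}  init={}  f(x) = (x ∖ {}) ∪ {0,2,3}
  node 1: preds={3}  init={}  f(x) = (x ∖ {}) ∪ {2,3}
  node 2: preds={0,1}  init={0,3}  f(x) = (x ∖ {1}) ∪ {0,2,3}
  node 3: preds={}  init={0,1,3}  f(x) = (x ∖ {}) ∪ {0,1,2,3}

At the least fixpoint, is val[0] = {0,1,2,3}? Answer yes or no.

Worklist (7 pops):
  #1 pop 0: in={} → {0,2,3} (was {}); enqueue []
  #2 pop 1: in={0,1,3} → {0,1,2,3} (was {}); enqueue [0]
  #3 pop 2: in={0,1,2,3} → {0,2,3} (was {0,3}); enqueue []
  #4 pop 3: in={} → {0,1,2,3} (was {0,1,3}); enqueue [1]
  #5 pop 0: in={0,1,2,3} → {0,1,2,3} (was {0,2,3}); enqueue [2]
  #6 pop 1: in={0,1,2,3} → {0,1,2,3} (no change)
  #7 pop 2: in={0,1,2,3} → {0,2,3} (no change)

Fixpoint:
  val[0] = {0,1,2,3}
  val[1] = {0,1,2,3}
  val[2] = {0,2,3}
  val[3] = {0,1,2,3}

yes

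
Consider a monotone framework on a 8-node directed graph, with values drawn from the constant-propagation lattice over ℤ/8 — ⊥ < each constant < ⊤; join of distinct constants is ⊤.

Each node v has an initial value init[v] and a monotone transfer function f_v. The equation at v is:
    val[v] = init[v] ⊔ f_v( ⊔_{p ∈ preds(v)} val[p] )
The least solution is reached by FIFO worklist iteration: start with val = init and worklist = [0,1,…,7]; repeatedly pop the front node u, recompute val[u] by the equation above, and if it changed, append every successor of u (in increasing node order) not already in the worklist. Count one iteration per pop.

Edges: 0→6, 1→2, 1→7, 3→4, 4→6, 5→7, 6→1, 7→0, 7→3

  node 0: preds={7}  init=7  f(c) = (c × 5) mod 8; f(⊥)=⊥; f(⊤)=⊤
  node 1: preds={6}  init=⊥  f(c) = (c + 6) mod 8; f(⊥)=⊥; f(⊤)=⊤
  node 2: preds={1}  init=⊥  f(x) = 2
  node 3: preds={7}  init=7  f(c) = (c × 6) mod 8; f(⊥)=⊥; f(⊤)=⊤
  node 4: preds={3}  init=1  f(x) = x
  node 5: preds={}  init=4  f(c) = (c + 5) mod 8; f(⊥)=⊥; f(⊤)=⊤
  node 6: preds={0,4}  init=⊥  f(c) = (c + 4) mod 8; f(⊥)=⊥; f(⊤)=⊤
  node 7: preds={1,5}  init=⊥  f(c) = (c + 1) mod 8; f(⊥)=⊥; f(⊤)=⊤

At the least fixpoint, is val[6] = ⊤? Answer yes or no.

yes

Trace (17 dequeues):
  [1] u=0 | in ⊥ | out 7 | ==
  [2] u=1 | in ⊥ | out ⊥ | ==
  [3] u=2 | in ⊥ | out 2 | prev ⊥ | push {}
  [4] u=3 | in ⊥ | out 7 | ==
  [5] u=4 | in 7 | out ⊤ | prev 1 | push {}
  [6] u=5 | in ⊥ | out 4 | ==
  [7] u=6 | in ⊤ | out ⊤ | prev ⊥ | push {1}
  [8] u=7 | in 4 | out 5 | prev ⊥ | push {0,3}
  [9] u=1 | in ⊤ | out ⊤ | prev ⊥ | push {2,7}
  [10] u=0 | in 5 | out ⊤ | prev 7 | push {6}
  [11] u=3 | in 5 | out ⊤ | prev 7 | push {4}
  [12] u=2 | in ⊤ | out 2 | ==
  [13] u=7 | in ⊤ | out ⊤ | prev 5 | push {0,3}
  [14] u=6 | in ⊤ | out ⊤ | ==
  [15] u=4 | in ⊤ | out ⊤ | ==
  [16] u=0 | in ⊤ | out ⊤ | ==
  [17] u=3 | in ⊤ | out ⊤ | ==

Converged values:
  [0] ⊤
  [1] ⊤
  [2] 2
  [3] ⊤
  [4] ⊤
  [5] 4
  [6] ⊤
  [7] ⊤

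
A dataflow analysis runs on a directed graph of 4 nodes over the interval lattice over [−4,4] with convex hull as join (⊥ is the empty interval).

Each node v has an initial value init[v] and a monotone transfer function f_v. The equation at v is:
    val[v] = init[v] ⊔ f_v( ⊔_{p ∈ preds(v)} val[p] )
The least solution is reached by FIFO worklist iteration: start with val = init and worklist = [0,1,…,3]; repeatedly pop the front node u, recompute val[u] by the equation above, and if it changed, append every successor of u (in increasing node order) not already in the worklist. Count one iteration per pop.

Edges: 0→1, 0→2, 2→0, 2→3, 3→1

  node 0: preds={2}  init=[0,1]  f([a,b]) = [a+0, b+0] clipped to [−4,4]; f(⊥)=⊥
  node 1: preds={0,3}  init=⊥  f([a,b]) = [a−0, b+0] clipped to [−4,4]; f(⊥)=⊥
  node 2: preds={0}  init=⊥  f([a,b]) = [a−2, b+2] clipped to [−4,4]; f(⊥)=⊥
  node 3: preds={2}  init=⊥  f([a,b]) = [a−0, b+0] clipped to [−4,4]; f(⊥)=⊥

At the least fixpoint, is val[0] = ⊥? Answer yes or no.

Worklist (11 pops):
  #1 pop 0: in=⊥ → [0,1] (no change)
  #2 pop 1: in=[0,1] → [0,1] (was ⊥); enqueue []
  #3 pop 2: in=[0,1] → [-2,3] (was ⊥); enqueue [0]
  #4 pop 3: in=[-2,3] → [-2,3] (was ⊥); enqueue [1]
  #5 pop 0: in=[-2,3] → [-2,3] (was [0,1]); enqueue [2]
  #6 pop 1: in=[-2,3] → [-2,3] (was [0,1]); enqueue []
  #7 pop 2: in=[-2,3] → [-4,4] (was [-2,3]); enqueue [0,3]
  #8 pop 0: in=[-4,4] → [-4,4] (was [-2,3]); enqueue [1,2]
  #9 pop 3: in=[-4,4] → [-4,4] (was [-2,3]); enqueue []
  #10 pop 1: in=[-4,4] → [-4,4] (was [-2,3]); enqueue []
  #11 pop 2: in=[-4,4] → [-4,4] (no change)

Fixpoint:
  val[0] = [-4,4]
  val[1] = [-4,4]
  val[2] = [-4,4]
  val[3] = [-4,4]

no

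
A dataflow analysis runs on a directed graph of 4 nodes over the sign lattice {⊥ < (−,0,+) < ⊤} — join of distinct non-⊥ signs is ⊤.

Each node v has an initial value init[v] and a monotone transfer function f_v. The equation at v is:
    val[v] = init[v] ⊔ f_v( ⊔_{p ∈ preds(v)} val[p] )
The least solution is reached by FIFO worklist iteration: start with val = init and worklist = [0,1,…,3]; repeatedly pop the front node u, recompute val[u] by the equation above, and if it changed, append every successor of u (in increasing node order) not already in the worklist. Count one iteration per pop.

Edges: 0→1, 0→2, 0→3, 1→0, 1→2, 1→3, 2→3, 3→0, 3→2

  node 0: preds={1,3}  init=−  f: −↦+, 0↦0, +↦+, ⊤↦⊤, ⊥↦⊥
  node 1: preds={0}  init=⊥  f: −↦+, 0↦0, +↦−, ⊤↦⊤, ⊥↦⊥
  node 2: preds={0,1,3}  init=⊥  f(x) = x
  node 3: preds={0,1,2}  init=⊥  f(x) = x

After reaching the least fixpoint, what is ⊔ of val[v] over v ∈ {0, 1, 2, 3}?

Worklist (10 pops):
  #1 pop 0: in=⊥ → − (no change)
  #2 pop 1: in=− → + (was ⊥); enqueue [0]
  #3 pop 2: in=⊤ → ⊤ (was ⊥); enqueue []
  #4 pop 3: in=⊤ → ⊤ (was ⊥); enqueue [2]
  #5 pop 0: in=⊤ → ⊤ (was −); enqueue [1,3]
  #6 pop 2: in=⊤ → ⊤ (no change)
  #7 pop 1: in=⊤ → ⊤ (was +); enqueue [0,2]
  #8 pop 3: in=⊤ → ⊤ (no change)
  #9 pop 0: in=⊤ → ⊤ (no change)
  #10 pop 2: in=⊤ → ⊤ (no change)

Fixpoint:
  val[0] = ⊤
  val[1] = ⊤
  val[2] = ⊤
  val[3] = ⊤

⊤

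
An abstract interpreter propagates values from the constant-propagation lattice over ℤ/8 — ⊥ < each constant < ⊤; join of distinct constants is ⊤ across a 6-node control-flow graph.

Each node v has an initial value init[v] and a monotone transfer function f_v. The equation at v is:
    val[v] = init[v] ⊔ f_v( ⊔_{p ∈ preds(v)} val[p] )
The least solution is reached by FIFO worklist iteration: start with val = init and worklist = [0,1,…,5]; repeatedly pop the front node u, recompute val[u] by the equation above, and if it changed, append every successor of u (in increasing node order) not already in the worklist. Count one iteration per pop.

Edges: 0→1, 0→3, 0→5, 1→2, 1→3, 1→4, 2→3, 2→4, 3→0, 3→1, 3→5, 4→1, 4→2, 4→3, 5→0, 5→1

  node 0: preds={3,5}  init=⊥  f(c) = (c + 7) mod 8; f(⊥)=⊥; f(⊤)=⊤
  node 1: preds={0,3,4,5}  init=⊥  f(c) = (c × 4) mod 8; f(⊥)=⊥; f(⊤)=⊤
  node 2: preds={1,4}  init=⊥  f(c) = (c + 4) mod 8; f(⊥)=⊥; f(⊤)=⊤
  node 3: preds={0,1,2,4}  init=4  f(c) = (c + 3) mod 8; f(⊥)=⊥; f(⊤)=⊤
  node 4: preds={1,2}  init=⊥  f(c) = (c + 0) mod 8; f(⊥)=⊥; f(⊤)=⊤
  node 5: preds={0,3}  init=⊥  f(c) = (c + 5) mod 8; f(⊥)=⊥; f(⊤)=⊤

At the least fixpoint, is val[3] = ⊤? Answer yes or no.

yes

Iteration log — 11 steps:
  step 1. node 0  ⊔preds=4  new=3  old=⊥  +wl: 
  step 2. node 1  ⊔preds=⊤  new=⊤  old=⊥  +wl: 
  step 3. node 2  ⊔preds=⊤  new=⊤  old=⊥  +wl: 
  step 4. node 3  ⊔preds=⊤  new=⊤  old=4  +wl: 0,1
  step 5. node 4  ⊔preds=⊤  new=⊤  old=⊥  +wl: 2,3
  step 6. node 5  ⊔preds=⊤  new=⊤  old=⊥  +wl: 
  step 7. node 0  ⊔preds=⊤  new=⊤  old=3  +wl: 5
  step 8. node 1  ⊔preds=⊤  new=⊤  stable
  step 9. node 2  ⊔preds=⊤  new=⊤  stable
  step 10. node 3  ⊔preds=⊤  new=⊤  stable
  step 11. node 5  ⊔preds=⊤  new=⊤  stable

Least fixpoint reached:
  node 0: ⊤
  node 1: ⊤
  node 2: ⊤
  node 3: ⊤
  node 4: ⊤
  node 5: ⊤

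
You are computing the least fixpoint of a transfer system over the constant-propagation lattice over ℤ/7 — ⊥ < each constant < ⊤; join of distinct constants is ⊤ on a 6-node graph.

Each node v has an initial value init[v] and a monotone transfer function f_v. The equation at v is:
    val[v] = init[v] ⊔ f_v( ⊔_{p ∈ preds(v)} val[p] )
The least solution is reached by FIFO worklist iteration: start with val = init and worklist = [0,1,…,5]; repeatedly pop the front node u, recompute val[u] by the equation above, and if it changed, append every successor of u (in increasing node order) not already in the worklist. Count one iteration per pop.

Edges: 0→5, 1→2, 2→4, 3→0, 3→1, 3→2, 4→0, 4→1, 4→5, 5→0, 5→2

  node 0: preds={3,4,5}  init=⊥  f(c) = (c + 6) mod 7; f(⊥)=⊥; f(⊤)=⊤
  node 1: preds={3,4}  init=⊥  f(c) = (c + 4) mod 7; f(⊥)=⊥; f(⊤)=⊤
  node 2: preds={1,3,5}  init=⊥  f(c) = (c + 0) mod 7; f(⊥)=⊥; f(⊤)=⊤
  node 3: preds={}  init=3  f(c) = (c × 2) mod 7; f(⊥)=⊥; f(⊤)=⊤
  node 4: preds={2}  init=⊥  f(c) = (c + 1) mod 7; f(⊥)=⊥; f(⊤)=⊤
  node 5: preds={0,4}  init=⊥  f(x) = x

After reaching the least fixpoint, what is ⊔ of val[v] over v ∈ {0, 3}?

⊤

Iteration log — 10 steps:
  step 1. node 0  ⊔preds=3  new=2  old=⊥  +wl: 
  step 2. node 1  ⊔preds=3  new=0  old=⊥  +wl: 
  step 3. node 2  ⊔preds=⊤  new=⊤  old=⊥  +wl: 
  step 4. node 3  ⊔preds=⊥  new=3  stable
  step 5. node 4  ⊔preds=⊤  new=⊤  old=⊥  +wl: 0,1
  step 6. node 5  ⊔preds=⊤  new=⊤  old=⊥  +wl: 2
  step 7. node 0  ⊔preds=⊤  new=⊤  old=2  +wl: 5
  step 8. node 1  ⊔preds=⊤  new=⊤  old=0  +wl: 
  step 9. node 2  ⊔preds=⊤  new=⊤  stable
  step 10. node 5  ⊔preds=⊤  new=⊤  stable

Least fixpoint reached:
  node 0: ⊤
  node 1: ⊤
  node 2: ⊤
  node 3: 3
  node 4: ⊤
  node 5: ⊤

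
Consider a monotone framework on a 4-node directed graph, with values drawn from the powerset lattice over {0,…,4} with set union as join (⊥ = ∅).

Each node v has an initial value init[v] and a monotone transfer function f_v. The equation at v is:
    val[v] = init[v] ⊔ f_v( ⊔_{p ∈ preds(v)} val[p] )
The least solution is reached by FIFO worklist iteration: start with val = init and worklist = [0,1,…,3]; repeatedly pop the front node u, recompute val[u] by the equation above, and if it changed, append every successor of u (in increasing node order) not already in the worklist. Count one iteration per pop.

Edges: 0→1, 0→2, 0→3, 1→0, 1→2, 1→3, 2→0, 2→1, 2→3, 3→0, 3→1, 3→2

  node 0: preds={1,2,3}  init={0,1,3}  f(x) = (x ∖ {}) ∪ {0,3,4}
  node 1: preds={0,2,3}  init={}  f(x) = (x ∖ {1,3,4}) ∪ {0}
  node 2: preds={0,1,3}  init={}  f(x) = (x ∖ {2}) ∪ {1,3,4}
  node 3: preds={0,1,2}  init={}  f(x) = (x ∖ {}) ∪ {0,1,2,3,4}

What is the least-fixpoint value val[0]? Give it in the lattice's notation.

Worklist (9 pops):
  #1 pop 0: in={} → {0,1,3,4} (was {0,1,3}); enqueue []
  #2 pop 1: in={0,1,3,4} → {0} (was {}); enqueue [0]
  #3 pop 2: in={0,1,3,4} → {0,1,3,4} (was {}); enqueue [1]
  #4 pop 3: in={0,1,3,4} → {0,1,2,3,4} (was {}); enqueue [2]
  #5 pop 0: in={0,1,2,3,4} → {0,1,2,3,4} (was {0,1,3,4}); enqueue [3]
  #6 pop 1: in={0,1,2,3,4} → {0,2} (was {0}); enqueue [0]
  #7 pop 2: in={0,1,2,3,4} → {0,1,3,4} (no change)
  #8 pop 3: in={0,1,2,3,4} → {0,1,2,3,4} (no change)
  #9 pop 0: in={0,1,2,3,4} → {0,1,2,3,4} (no change)

Fixpoint:
  val[0] = {0,1,2,3,4}
  val[1] = {0,2}
  val[2] = {0,1,3,4}
  val[3] = {0,1,2,3,4}

{0,1,2,3,4}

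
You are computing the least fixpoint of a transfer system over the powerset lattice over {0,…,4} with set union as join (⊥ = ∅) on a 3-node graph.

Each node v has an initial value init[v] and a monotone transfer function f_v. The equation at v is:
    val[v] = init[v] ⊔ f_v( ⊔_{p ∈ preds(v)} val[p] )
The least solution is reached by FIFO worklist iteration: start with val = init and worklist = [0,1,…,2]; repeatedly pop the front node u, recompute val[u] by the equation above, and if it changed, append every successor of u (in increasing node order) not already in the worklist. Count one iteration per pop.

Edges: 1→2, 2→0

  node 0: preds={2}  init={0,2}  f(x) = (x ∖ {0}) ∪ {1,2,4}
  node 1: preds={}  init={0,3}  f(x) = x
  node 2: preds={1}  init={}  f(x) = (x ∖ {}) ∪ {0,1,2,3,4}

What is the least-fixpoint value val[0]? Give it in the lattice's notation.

{0,1,2,3,4}

Iteration log — 4 steps:
  step 1. node 0  ⊔preds={}  new={0,1,2,4}  old={0,2}  +wl: 
  step 2. node 1  ⊔preds={}  new={0,3}  stable
  step 3. node 2  ⊔preds={0,3}  new={0,1,2,3,4}  old={}  +wl: 0
  step 4. node 0  ⊔preds={0,1,2,3,4}  new={0,1,2,3,4}  old={0,1,2,4}  +wl: 

Least fixpoint reached:
  node 0: {0,1,2,3,4}
  node 1: {0,3}
  node 2: {0,1,2,3,4}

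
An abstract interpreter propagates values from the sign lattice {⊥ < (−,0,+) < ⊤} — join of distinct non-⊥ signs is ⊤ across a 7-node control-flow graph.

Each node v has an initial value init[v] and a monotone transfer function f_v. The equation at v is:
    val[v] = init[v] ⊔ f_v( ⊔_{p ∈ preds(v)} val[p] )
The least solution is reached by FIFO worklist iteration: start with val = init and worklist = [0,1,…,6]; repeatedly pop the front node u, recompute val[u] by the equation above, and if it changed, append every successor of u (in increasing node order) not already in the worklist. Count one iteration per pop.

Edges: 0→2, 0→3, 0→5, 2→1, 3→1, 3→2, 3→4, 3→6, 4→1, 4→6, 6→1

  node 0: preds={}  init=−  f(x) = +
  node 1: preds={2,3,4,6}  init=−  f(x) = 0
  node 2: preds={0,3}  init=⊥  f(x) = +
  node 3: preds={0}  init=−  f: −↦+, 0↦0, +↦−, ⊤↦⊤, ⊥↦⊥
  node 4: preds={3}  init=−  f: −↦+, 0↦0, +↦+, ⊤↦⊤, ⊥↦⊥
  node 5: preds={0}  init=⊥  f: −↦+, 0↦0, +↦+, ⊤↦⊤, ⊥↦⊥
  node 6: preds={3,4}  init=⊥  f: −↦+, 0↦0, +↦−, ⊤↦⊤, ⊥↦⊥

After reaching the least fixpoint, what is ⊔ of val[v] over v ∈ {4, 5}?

Iteration log — 9 steps:
  step 1. node 0  ⊔preds=⊥  new=⊤  old=−  +wl: 
  step 2. node 1  ⊔preds=−  new=⊤  old=−  +wl: 
  step 3. node 2  ⊔preds=⊤  new=+  old=⊥  +wl: 1
  step 4. node 3  ⊔preds=⊤  new=⊤  old=−  +wl: 2
  step 5. node 4  ⊔preds=⊤  new=⊤  old=−  +wl: 
  step 6. node 5  ⊔preds=⊤  new=⊤  old=⊥  +wl: 
  step 7. node 6  ⊔preds=⊤  new=⊤  old=⊥  +wl: 
  step 8. node 1  ⊔preds=⊤  new=⊤  stable
  step 9. node 2  ⊔preds=⊤  new=+  stable

Least fixpoint reached:
  node 0: ⊤
  node 1: ⊤
  node 2: +
  node 3: ⊤
  node 4: ⊤
  node 5: ⊤
  node 6: ⊤

⊤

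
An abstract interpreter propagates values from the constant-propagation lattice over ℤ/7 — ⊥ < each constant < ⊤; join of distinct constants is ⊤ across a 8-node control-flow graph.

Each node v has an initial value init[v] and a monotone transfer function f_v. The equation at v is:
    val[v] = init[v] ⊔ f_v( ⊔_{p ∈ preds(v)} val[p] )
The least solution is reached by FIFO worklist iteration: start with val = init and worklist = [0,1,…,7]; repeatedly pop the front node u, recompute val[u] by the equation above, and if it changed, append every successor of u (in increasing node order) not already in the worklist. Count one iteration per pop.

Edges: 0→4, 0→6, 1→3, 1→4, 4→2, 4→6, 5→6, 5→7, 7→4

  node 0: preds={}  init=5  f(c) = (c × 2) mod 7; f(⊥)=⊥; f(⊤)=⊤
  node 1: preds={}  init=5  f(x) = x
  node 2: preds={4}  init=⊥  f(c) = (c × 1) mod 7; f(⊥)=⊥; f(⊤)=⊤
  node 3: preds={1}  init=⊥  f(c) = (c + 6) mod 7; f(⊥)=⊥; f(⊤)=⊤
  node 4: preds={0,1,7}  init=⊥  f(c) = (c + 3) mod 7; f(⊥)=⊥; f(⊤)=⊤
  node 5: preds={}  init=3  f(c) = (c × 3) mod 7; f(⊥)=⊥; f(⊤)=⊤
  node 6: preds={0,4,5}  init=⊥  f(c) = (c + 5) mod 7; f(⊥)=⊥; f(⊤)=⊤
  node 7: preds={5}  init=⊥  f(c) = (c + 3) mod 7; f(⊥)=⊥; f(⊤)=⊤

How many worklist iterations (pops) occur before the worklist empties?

12

Iteration log — 12 steps:
  step 1. node 0  ⊔preds=⊥  new=5  stable
  step 2. node 1  ⊔preds=⊥  new=5  stable
  step 3. node 2  ⊔preds=⊥  new=⊥  stable
  step 4. node 3  ⊔preds=5  new=4  old=⊥  +wl: 
  step 5. node 4  ⊔preds=5  new=1  old=⊥  +wl: 2
  step 6. node 5  ⊔preds=⊥  new=3  stable
  step 7. node 6  ⊔preds=⊤  new=⊤  old=⊥  +wl: 
  step 8. node 7  ⊔preds=3  new=6  old=⊥  +wl: 4
  step 9. node 2  ⊔preds=1  new=1  old=⊥  +wl: 
  step 10. node 4  ⊔preds=⊤  new=⊤  old=1  +wl: 2,6
  step 11. node 2  ⊔preds=⊤  new=⊤  old=1  +wl: 
  step 12. node 6  ⊔preds=⊤  new=⊤  stable

Least fixpoint reached:
  node 0: 5
  node 1: 5
  node 2: ⊤
  node 3: 4
  node 4: ⊤
  node 5: 3
  node 6: ⊤
  node 7: 6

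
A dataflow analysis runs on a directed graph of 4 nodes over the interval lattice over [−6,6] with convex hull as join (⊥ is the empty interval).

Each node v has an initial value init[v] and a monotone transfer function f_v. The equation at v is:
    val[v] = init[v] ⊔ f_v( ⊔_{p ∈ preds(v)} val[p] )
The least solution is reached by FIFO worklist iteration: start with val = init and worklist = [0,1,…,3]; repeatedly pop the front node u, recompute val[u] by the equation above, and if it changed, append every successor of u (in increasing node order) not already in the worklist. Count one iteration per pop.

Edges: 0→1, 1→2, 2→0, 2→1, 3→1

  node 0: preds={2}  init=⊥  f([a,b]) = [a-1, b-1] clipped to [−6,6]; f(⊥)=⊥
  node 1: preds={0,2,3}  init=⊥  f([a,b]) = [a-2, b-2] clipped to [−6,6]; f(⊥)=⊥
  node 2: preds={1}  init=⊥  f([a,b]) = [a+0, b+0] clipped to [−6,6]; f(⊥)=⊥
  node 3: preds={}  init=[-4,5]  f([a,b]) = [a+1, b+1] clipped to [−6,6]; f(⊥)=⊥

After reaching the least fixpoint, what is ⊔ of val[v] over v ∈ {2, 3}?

Worklist (6 pops):
  #1 pop 0: in=⊥ → ⊥ (no change)
  #2 pop 1: in=[-4,5] → [-6,3] (was ⊥); enqueue []
  #3 pop 2: in=[-6,3] → [-6,3] (was ⊥); enqueue [0,1]
  #4 pop 3: in=⊥ → [-4,5] (no change)
  #5 pop 0: in=[-6,3] → [-6,2] (was ⊥); enqueue []
  #6 pop 1: in=[-6,5] → [-6,3] (no change)

Fixpoint:
  val[0] = [-6,2]
  val[1] = [-6,3]
  val[2] = [-6,3]
  val[3] = [-4,5]

[-6,5]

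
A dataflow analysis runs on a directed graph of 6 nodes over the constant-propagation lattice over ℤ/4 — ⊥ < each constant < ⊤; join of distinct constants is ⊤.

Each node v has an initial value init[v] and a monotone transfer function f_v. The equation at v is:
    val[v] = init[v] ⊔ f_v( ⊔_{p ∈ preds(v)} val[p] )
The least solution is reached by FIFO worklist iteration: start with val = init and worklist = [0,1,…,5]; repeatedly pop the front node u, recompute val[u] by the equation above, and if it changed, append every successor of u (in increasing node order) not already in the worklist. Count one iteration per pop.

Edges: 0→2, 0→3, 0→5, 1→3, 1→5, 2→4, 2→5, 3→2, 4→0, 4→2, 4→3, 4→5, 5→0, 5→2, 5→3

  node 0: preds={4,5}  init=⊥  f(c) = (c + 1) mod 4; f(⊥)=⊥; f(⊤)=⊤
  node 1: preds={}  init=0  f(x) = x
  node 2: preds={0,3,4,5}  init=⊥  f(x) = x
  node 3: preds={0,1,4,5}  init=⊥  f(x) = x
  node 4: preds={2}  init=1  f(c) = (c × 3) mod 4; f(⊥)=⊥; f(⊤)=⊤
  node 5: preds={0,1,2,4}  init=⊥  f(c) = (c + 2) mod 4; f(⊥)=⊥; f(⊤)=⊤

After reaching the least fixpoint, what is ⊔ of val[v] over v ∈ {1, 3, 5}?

⊤

Trace (11 dequeues):
  [1] u=0 | in 1 | out 2 | prev ⊥ | push {}
  [2] u=1 | in ⊥ | out 0 | ==
  [3] u=2 | in ⊤ | out ⊤ | prev ⊥ | push {}
  [4] u=3 | in ⊤ | out ⊤ | prev ⊥ | push {2}
  [5] u=4 | in ⊤ | out ⊤ | prev 1 | push {0,3}
  [6] u=5 | in ⊤ | out ⊤ | prev ⊥ | push {}
  [7] u=2 | in ⊤ | out ⊤ | ==
  [8] u=0 | in ⊤ | out ⊤ | prev 2 | push {2,5}
  [9] u=3 | in ⊤ | out ⊤ | ==
  [10] u=2 | in ⊤ | out ⊤ | ==
  [11] u=5 | in ⊤ | out ⊤ | ==

Converged values:
  [0] ⊤
  [1] 0
  [2] ⊤
  [3] ⊤
  [4] ⊤
  [5] ⊤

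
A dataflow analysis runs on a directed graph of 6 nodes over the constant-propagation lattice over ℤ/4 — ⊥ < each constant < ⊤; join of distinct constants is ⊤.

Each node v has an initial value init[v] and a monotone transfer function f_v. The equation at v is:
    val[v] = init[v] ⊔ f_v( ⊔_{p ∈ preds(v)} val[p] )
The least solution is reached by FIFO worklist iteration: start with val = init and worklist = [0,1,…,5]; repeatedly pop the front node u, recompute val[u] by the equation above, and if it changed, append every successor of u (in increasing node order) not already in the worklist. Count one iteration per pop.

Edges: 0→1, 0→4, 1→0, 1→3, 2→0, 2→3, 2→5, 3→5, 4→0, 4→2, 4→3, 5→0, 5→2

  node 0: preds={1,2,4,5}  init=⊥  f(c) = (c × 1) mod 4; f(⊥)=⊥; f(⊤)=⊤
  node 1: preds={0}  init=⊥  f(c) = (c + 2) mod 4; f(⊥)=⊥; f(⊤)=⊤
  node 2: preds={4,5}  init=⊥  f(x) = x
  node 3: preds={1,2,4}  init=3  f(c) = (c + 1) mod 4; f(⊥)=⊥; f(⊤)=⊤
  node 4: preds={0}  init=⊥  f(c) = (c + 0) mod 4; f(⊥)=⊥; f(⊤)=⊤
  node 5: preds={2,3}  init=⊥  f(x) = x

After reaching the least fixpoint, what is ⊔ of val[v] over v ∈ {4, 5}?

⊤

Trace (20 dequeues):
  [1] u=0 | in ⊥ | out ⊥ | ==
  [2] u=1 | in ⊥ | out ⊥ | ==
  [3] u=2 | in ⊥ | out ⊥ | ==
  [4] u=3 | in ⊥ | out 3 | ==
  [5] u=4 | in ⊥ | out ⊥ | ==
  [6] u=5 | in 3 | out 3 | prev ⊥ | push {0,2}
  [7] u=0 | in 3 | out 3 | prev ⊥ | push {1,4}
  [8] u=2 | in 3 | out 3 | prev ⊥ | push {0,3,5}
  [9] u=1 | in 3 | out 1 | prev ⊥ | push {}
  [10] u=4 | in 3 | out 3 | prev ⊥ | push {2}
  [11] u=0 | in ⊤ | out ⊤ | prev 3 | push {1,4}
  [12] u=3 | in ⊤ | out ⊤ | prev 3 | push {}
  [13] u=5 | in ⊤ | out ⊤ | prev 3 | push {0}
  [14] u=2 | in ⊤ | out ⊤ | prev 3 | push {3,5}
  [15] u=1 | in ⊤ | out ⊤ | prev 1 | push {}
  [16] u=4 | in ⊤ | out ⊤ | prev 3 | push {2}
  [17] u=0 | in ⊤ | out ⊤ | ==
  [18] u=3 | in ⊤ | out ⊤ | ==
  [19] u=5 | in ⊤ | out ⊤ | ==
  [20] u=2 | in ⊤ | out ⊤ | ==

Converged values:
  [0] ⊤
  [1] ⊤
  [2] ⊤
  [3] ⊤
  [4] ⊤
  [5] ⊤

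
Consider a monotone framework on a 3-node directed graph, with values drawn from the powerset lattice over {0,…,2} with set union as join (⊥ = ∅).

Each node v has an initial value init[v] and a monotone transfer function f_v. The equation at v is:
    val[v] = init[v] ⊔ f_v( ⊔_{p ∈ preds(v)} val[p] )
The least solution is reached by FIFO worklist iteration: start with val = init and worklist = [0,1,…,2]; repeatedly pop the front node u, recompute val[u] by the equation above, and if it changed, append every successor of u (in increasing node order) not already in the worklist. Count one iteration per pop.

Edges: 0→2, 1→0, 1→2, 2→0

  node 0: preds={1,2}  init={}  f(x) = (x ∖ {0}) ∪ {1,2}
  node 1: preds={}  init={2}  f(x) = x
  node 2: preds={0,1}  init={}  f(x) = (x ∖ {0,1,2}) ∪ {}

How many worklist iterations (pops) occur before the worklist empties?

Iteration log — 3 steps:
  step 1. node 0  ⊔preds={2}  new={1,2}  old={}  +wl: 
  step 2. node 1  ⊔preds={}  new={2}  stable
  step 3. node 2  ⊔preds={1,2}  new={}  stable

Least fixpoint reached:
  node 0: {1,2}
  node 1: {2}
  node 2: {}

3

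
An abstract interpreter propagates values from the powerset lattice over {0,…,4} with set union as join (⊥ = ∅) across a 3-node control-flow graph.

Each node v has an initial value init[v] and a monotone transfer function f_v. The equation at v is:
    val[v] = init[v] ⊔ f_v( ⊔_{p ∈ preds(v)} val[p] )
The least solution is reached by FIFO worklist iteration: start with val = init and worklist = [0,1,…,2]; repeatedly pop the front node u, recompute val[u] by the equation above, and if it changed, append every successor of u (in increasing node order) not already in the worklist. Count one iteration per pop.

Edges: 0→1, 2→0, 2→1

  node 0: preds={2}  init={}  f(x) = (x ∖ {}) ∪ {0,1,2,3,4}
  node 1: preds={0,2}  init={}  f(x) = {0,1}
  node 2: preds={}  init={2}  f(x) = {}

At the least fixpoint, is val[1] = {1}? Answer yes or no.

Trace (3 dequeues):
  [1] u=0 | in {2} | out {0,1,2,3,4} | prev {} | push {}
  [2] u=1 | in {0,1,2,3,4} | out {0,1} | prev {} | push {}
  [3] u=2 | in {} | out {2} | ==

Converged values:
  [0] {0,1,2,3,4}
  [1] {0,1}
  [2] {2}

no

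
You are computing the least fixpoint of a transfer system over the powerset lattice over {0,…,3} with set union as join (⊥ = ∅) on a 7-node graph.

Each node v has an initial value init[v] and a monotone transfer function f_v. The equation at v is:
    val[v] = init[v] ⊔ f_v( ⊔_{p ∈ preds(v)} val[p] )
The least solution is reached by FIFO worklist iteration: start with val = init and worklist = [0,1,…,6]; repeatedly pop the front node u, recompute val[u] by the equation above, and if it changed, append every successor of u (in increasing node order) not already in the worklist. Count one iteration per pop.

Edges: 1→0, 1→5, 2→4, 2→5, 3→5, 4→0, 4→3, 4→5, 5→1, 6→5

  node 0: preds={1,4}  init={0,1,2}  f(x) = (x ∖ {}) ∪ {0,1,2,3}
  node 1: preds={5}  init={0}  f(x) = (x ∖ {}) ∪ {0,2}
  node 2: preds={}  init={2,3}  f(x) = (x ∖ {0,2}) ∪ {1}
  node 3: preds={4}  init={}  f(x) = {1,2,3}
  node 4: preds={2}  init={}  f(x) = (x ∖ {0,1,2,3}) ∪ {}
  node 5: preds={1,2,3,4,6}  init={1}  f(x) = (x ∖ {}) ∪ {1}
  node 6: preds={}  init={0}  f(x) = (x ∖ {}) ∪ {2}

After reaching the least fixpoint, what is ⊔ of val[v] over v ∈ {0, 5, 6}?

Iteration log — 11 steps:
  step 1. node 0  ⊔preds={0}  new={0,1,2,3}  old={0,1,2}  +wl: 
  step 2. node 1  ⊔preds={1}  new={0,1,2}  old={0}  +wl: 0
  step 3. node 2  ⊔preds={}  new={1,2,3}  old={2,3}  +wl: 
  step 4. node 3  ⊔preds={}  new={1,2,3}  old={}  +wl: 
  step 5. node 4  ⊔preds={1,2,3}  new={}  stable
  step 6. node 5  ⊔preds={0,1,2,3}  new={0,1,2,3}  old={1}  +wl: 1
  step 7. node 6  ⊔preds={}  new={0,2}  old={0}  +wl: 5
  step 8. node 0  ⊔preds={0,1,2}  new={0,1,2,3}  stable
  step 9. node 1  ⊔preds={0,1,2,3}  new={0,1,2,3}  old={0,1,2}  +wl: 0
  step 10. node 5  ⊔preds={0,1,2,3}  new={0,1,2,3}  stable
  step 11. node 0  ⊔preds={0,1,2,3}  new={0,1,2,3}  stable

Least fixpoint reached:
  node 0: {0,1,2,3}
  node 1: {0,1,2,3}
  node 2: {1,2,3}
  node 3: {1,2,3}
  node 4: {}
  node 5: {0,1,2,3}
  node 6: {0,2}

{0,1,2,3}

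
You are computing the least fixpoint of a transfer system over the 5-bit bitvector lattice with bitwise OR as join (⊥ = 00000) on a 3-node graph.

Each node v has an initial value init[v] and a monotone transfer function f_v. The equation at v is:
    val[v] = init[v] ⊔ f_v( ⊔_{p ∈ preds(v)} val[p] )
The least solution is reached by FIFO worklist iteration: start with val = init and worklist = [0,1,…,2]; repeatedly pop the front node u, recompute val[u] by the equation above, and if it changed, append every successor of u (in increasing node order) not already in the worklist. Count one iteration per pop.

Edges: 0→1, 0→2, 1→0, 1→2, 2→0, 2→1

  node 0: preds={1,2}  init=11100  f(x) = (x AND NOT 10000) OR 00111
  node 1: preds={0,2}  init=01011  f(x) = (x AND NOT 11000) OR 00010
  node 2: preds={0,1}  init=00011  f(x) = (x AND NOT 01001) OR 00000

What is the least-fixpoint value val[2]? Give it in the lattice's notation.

10111

Trace (5 dequeues):
  [1] u=0 | in 01011 | out 11111 | prev 11100 | push {}
  [2] u=1 | in 11111 | out 01111 | prev 01011 | push {0}
  [3] u=2 | in 11111 | out 10111 | prev 00011 | push {1}
  [4] u=0 | in 11111 | out 11111 | ==
  [5] u=1 | in 11111 | out 01111 | ==

Converged values:
  [0] 11111
  [1] 01111
  [2] 10111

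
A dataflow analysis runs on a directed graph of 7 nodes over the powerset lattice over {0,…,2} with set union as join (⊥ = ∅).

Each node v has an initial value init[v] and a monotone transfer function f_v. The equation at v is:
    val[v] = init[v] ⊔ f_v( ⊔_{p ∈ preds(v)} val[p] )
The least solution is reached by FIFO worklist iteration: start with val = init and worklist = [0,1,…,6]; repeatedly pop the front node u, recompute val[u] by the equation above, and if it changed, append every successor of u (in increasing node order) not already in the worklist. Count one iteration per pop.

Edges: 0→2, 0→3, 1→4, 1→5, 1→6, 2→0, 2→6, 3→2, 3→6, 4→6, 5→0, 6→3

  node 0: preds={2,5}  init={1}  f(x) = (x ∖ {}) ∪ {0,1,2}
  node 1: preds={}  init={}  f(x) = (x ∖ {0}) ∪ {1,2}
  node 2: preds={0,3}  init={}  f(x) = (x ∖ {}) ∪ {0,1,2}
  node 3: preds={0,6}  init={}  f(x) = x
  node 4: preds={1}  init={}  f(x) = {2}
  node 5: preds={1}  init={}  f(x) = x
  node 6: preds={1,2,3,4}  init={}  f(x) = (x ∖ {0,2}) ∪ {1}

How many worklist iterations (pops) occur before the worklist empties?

Worklist (10 pops):
  #1 pop 0: in={} → {0,1,2} (was {1}); enqueue []
  #2 pop 1: in={} → {1,2} (was {}); enqueue []
  #3 pop 2: in={0,1,2} → {0,1,2} (was {}); enqueue [0]
  #4 pop 3: in={0,1,2} → {0,1,2} (was {}); enqueue [2]
  #5 pop 4: in={1,2} → {2} (was {}); enqueue []
  #6 pop 5: in={1,2} → {1,2} (was {}); enqueue []
  #7 pop 6: in={0,1,2} → {1} (was {}); enqueue [3]
  #8 pop 0: in={0,1,2} → {0,1,2} (no change)
  #9 pop 2: in={0,1,2} → {0,1,2} (no change)
  #10 pop 3: in={0,1,2} → {0,1,2} (no change)

Fixpoint:
  val[0] = {0,1,2}
  val[1] = {1,2}
  val[2] = {0,1,2}
  val[3] = {0,1,2}
  val[4] = {2}
  val[5] = {1,2}
  val[6] = {1}

10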